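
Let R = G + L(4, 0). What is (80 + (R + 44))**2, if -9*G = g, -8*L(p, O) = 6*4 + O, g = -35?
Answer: 1263376/81 ≈ 15597.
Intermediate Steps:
L(p, O) = -3 - O/8 (L(p, O) = -(6*4 + O)/8 = -(24 + O)/8 = -3 - O/8)
G = 35/9 (G = -1/9*(-35) = 35/9 ≈ 3.8889)
R = 8/9 (R = 35/9 + (-3 - 1/8*0) = 35/9 + (-3 + 0) = 35/9 - 3 = 8/9 ≈ 0.88889)
(80 + (R + 44))**2 = (80 + (8/9 + 44))**2 = (80 + 404/9)**2 = (1124/9)**2 = 1263376/81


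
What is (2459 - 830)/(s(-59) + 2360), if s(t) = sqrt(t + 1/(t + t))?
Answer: 453643920/657219763 - 1629*I*sqrt(821634)/657219763 ≈ 0.69025 - 0.0022467*I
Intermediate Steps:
s(t) = sqrt(t + 1/(2*t))
(2459 - 830)/(s(-59) + 2360) = (2459 - 830)/(sqrt(2/(-59) + 4*(-59))/2 + 2360) = 1629/(sqrt(2*(-1/59) - 236)/2 + 2360) = 1629/(sqrt(-2/59 - 236)/2 + 2360) = 1629/(sqrt(-13926/59)/2 + 2360) = 1629/((I*sqrt(821634)/59)/2 + 2360) = 1629/(I*sqrt(821634)/118 + 2360) = 1629/(2360 + I*sqrt(821634)/118)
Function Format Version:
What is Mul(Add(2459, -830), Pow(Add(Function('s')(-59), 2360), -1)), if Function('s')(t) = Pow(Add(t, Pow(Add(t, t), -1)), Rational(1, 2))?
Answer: Add(Rational(453643920, 657219763), Mul(Rational(-1629, 657219763), I, Pow(821634, Rational(1, 2)))) ≈ Add(0.69025, Mul(-0.0022467, I))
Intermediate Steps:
Function('s')(t) = Pow(Add(t, Mul(Rational(1, 2), Pow(t, -1))), Rational(1, 2)) (Function('s')(t) = Pow(Add(t, Pow(Mul(2, t), -1)), Rational(1, 2)) = Pow(Add(t, Mul(Rational(1, 2), Pow(t, -1))), Rational(1, 2)))
Mul(Add(2459, -830), Pow(Add(Function('s')(-59), 2360), -1)) = Mul(Add(2459, -830), Pow(Add(Mul(Rational(1, 2), Pow(Add(Mul(2, Pow(-59, -1)), Mul(4, -59)), Rational(1, 2))), 2360), -1)) = Mul(1629, Pow(Add(Mul(Rational(1, 2), Pow(Add(Mul(2, Rational(-1, 59)), -236), Rational(1, 2))), 2360), -1)) = Mul(1629, Pow(Add(Mul(Rational(1, 2), Pow(Add(Rational(-2, 59), -236), Rational(1, 2))), 2360), -1)) = Mul(1629, Pow(Add(Mul(Rational(1, 2), Pow(Rational(-13926, 59), Rational(1, 2))), 2360), -1)) = Mul(1629, Pow(Add(Mul(Rational(1, 2), Mul(Rational(1, 59), I, Pow(821634, Rational(1, 2)))), 2360), -1)) = Mul(1629, Pow(Add(Mul(Rational(1, 118), I, Pow(821634, Rational(1, 2))), 2360), -1)) = Mul(1629, Pow(Add(2360, Mul(Rational(1, 118), I, Pow(821634, Rational(1, 2)))), -1))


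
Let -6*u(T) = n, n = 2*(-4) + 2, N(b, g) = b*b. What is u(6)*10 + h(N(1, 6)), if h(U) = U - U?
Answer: 10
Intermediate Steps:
N(b, g) = b²
n = -6 (n = -8 + 2 = -6)
u(T) = 1 (u(T) = -⅙*(-6) = 1)
h(U) = 0
u(6)*10 + h(N(1, 6)) = 1*10 + 0 = 10 + 0 = 10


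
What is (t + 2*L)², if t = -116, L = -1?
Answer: 13924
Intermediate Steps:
(t + 2*L)² = (-116 + 2*(-1))² = (-116 - 2)² = (-118)² = 13924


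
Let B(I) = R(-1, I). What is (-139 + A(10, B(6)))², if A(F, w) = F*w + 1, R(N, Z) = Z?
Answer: 6084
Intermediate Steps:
B(I) = I
A(F, w) = 1 + F*w
(-139 + A(10, B(6)))² = (-139 + (1 + 10*6))² = (-139 + (1 + 60))² = (-139 + 61)² = (-78)² = 6084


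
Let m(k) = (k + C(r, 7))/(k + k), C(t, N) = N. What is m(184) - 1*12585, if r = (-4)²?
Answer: -4631089/368 ≈ -12584.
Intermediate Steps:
r = 16
m(k) = (7 + k)/(2*k) (m(k) = (k + 7)/(k + k) = (7 + k)/((2*k)) = (7 + k)*(1/(2*k)) = (7 + k)/(2*k))
m(184) - 1*12585 = (½)*(7 + 184)/184 - 1*12585 = (½)*(1/184)*191 - 12585 = 191/368 - 12585 = -4631089/368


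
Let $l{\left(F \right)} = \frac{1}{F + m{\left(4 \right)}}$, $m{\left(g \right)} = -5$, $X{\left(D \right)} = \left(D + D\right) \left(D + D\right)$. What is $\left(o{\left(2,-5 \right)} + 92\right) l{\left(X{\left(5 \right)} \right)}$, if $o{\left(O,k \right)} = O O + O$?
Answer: $\frac{98}{95} \approx 1.0316$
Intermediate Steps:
$o{\left(O,k \right)} = O + O^{2}$ ($o{\left(O,k \right)} = O^{2} + O = O + O^{2}$)
$X{\left(D \right)} = 4 D^{2}$ ($X{\left(D \right)} = 2 D 2 D = 4 D^{2}$)
$l{\left(F \right)} = \frac{1}{-5 + F}$ ($l{\left(F \right)} = \frac{1}{F - 5} = \frac{1}{-5 + F}$)
$\left(o{\left(2,-5 \right)} + 92\right) l{\left(X{\left(5 \right)} \right)} = \frac{2 \left(1 + 2\right) + 92}{-5 + 4 \cdot 5^{2}} = \frac{2 \cdot 3 + 92}{-5 + 4 \cdot 25} = \frac{6 + 92}{-5 + 100} = \frac{98}{95}$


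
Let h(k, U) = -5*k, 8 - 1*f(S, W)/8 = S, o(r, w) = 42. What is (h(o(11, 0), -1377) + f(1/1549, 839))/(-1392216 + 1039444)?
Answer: 113081/273221914 ≈ 0.00041388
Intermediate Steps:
f(S, W) = 64 - 8*S
(h(o(11, 0), -1377) + f(1/1549, 839))/(-1392216 + 1039444) = (-5*42 + (64 - 8/1549))/(-1392216 + 1039444) = (-210 + (64 - 8*1/1549))/(-352772) = (-210 + (64 - 8/1549))*(-1/352772) = (-210 + 99128/1549)*(-1/352772) = -226162/1549*(-1/352772) = 113081/273221914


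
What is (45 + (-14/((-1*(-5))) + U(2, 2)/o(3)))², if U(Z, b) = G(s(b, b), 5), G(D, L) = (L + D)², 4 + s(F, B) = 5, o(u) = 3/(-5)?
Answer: 7921/25 ≈ 316.84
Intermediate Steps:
o(u) = -⅗ (o(u) = 3*(-⅕) = -⅗)
s(F, B) = 1 (s(F, B) = -4 + 5 = 1)
G(D, L) = (D + L)²
U(Z, b) = 36 (U(Z, b) = (1 + 5)² = 6² = 36)
(45 + (-14/((-1*(-5))) + U(2, 2)/o(3)))² = (45 + (-14/((-1*(-5))) + 36/(-⅗)))² = (45 + (-14/5 + 36*(-5/3)))² = (45 + (-14*⅕ - 60))² = (45 + (-14/5 - 60))² = (45 - 314/5)² = (-89/5)² = 7921/25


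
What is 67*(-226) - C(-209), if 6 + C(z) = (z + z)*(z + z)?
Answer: -189860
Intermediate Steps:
C(z) = -6 + 4*z² (C(z) = -6 + (z + z)*(z + z) = -6 + (2*z)*(2*z) = -6 + 4*z²)
67*(-226) - C(-209) = 67*(-226) - (-6 + 4*(-209)²) = -15142 - (-6 + 4*43681) = -15142 - (-6 + 174724) = -15142 - 1*174718 = -15142 - 174718 = -189860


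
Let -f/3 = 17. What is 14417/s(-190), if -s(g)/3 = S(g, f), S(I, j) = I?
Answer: 14417/570 ≈ 25.293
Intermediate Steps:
f = -51 (f = -3*17 = -51)
s(g) = -3*g
14417/s(-190) = 14417/((-3*(-190))) = 14417/570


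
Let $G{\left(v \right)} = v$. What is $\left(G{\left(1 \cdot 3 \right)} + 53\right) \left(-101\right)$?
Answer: $-5656$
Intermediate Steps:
$\left(G{\left(1 \cdot 3 \right)} + 53\right) \left(-101\right) = \left(1 \cdot 3 + 53\right) \left(-101\right) = \left(3 + 53\right) \left(-101\right) = 56 \left(-101\right) = -5656$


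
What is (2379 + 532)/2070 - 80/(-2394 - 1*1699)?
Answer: 12080323/8472510 ≈ 1.4258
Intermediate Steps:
(2379 + 532)/2070 - 80/(-2394 - 1*1699) = 2911*(1/2070) - 80/(-2394 - 1699) = 2911/2070 - 80/(-4093) = 2911/2070 - 80*(-1/4093) = 2911/2070 + 80/4093 = 12080323/8472510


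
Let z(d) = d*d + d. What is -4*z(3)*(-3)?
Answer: 144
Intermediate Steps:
z(d) = d + d**2 (z(d) = d**2 + d = d + d**2)
-4*z(3)*(-3) = -12*(1 + 3)*(-3) = -12*4*(-3) = -4*12*(-3) = -48*(-3) = 144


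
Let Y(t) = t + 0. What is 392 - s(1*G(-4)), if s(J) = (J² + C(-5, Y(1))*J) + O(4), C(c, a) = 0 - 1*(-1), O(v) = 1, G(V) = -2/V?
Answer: 1561/4 ≈ 390.25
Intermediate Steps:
Y(t) = t
C(c, a) = 1 (C(c, a) = 0 + 1 = 1)
s(J) = 1 + J + J² (s(J) = (J² + 1*J) + 1 = (J² + J) + 1 = (J + J²) + 1 = 1 + J + J²)
392 - s(1*G(-4)) = 392 - (1 + 1*(-2/(-4)) + (1*(-2/(-4)))²) = 392 - (1 + 1*(-2*(-¼)) + (1*(-2*(-¼)))²) = 392 - (1 + 1*(½) + (1*(½))²) = 392 - (1 + ½ + (½)²) = 392 - (1 + ½ + ¼) = 392 - 1*7/4 = 392 - 7/4 = 1561/4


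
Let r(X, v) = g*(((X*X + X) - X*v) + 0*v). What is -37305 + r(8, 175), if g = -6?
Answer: -29337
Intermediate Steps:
r(X, v) = -6*X - 6*X² + 6*X*v (r(X, v) = -6*(((X*X + X) - X*v) + 0*v) = -6*(((X² + X) - X*v) + 0) = -6*(((X + X²) - X*v) + 0) = -6*((X + X² - X*v) + 0) = -6*(X + X² - X*v) = -6*X - 6*X² + 6*X*v)
-37305 + r(8, 175) = -37305 + 6*8*(-1 + 175 - 1*8) = -37305 + 6*8*(-1 + 175 - 8) = -37305 + 6*8*166 = -37305 + 7968 = -29337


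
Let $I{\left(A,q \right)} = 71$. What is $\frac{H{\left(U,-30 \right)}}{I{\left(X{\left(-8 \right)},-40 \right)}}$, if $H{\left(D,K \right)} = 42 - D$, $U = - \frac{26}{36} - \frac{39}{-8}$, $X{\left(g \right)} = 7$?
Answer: $\frac{2725}{5112} \approx 0.53306$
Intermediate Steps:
$U = \frac{299}{72}$ ($U = \left(-26\right) \frac{1}{36} - - \frac{39}{8} = - \frac{13}{18} + \frac{39}{8} = \frac{299}{72} \approx 4.1528$)
$\frac{H{\left(U,-30 \right)}}{I{\left(X{\left(-8 \right)},-40 \right)}} = \frac{42 - \frac{299}{72}}{71} = \left(42 - \frac{299}{72}\right) \frac{1}{71} = \frac{2725}{72} \cdot \frac{1}{71} = \frac{2725}{5112}$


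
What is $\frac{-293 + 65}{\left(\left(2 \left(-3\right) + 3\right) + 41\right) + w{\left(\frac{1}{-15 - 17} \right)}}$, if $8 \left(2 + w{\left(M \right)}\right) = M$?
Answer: $- \frac{3072}{485} \approx -6.334$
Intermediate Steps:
$w{\left(M \right)} = -2 + \frac{M}{8}$
$\frac{-293 + 65}{\left(\left(2 \left(-3\right) + 3\right) + 41\right) + w{\left(\frac{1}{-15 - 17} \right)}} = \frac{-293 + 65}{\left(\left(2 \left(-3\right) + 3\right) + 41\right) - \left(2 - \frac{1}{8 \left(-15 - 17\right)}\right)} = - \frac{228}{\left(\left(-6 + 3\right) + 41\right) - \left(2 - \frac{1}{8 \left(-32\right)}\right)} = - \frac{228}{\left(-3 + 41\right) + \left(-2 + \frac{1}{8} \left(- \frac{1}{32}\right)\right)} = - \frac{228}{38 - \frac{513}{256}} = - \frac{228}{\frac{9215}{256}} = \left(-228\right) \frac{256}{9215} = - \frac{3072}{485}$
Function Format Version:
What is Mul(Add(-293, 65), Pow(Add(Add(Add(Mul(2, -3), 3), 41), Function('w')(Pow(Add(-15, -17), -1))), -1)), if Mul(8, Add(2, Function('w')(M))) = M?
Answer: Rational(-3072, 485) ≈ -6.3340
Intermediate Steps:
Function('w')(M) = Add(-2, Mul(Rational(1, 8), M))
Mul(Add(-293, 65), Pow(Add(Add(Add(Mul(2, -3), 3), 41), Function('w')(Pow(Add(-15, -17), -1))), -1)) = Mul(Add(-293, 65), Pow(Add(Add(Add(Mul(2, -3), 3), 41), Add(-2, Mul(Rational(1, 8), Pow(Add(-15, -17), -1)))), -1)) = Mul(-228, Pow(Add(Add(Add(-6, 3), 41), Add(-2, Mul(Rational(1, 8), Pow(-32, -1)))), -1)) = Mul(-228, Pow(Add(Add(-3, 41), Add(-2, Mul(Rational(1, 8), Rational(-1, 32)))), -1)) = Mul(-228, Pow(Add(38, Add(-2, Rational(-1, 256))), -1)) = Mul(-228, Pow(Add(38, Rational(-513, 256)), -1)) = Mul(-228, Pow(Rational(9215, 256), -1)) = Mul(-228, Rational(256, 9215)) = Rational(-3072, 485)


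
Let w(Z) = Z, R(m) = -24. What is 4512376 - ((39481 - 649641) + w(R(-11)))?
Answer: 5122560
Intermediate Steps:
4512376 - ((39481 - 649641) + w(R(-11))) = 4512376 - ((39481 - 649641) - 24) = 4512376 - (-610160 - 24) = 4512376 - 1*(-610184) = 4512376 + 610184 = 5122560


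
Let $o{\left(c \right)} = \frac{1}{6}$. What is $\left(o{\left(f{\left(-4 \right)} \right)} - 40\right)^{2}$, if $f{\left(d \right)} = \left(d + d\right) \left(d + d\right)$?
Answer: $\frac{57121}{36} \approx 1586.7$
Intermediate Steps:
$f{\left(d \right)} = 4 d^{2}$ ($f{\left(d \right)} = 2 d 2 d = 4 d^{2}$)
$o{\left(c \right)} = \frac{1}{6}$
$\left(o{\left(f{\left(-4 \right)} \right)} - 40\right)^{2} = \left(\frac{1}{6} - 40\right)^{2} = \left(- \frac{239}{6}\right)^{2} = \frac{57121}{36}$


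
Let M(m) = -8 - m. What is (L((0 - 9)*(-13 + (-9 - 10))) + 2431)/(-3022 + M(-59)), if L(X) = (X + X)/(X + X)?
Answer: -2432/2971 ≈ -0.81858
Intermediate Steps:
L(X) = 1 (L(X) = (2*X)/((2*X)) = (2*X)*(1/(2*X)) = 1)
(L((0 - 9)*(-13 + (-9 - 10))) + 2431)/(-3022 + M(-59)) = (1 + 2431)/(-3022 + (-8 - 1*(-59))) = 2432/(-3022 + (-8 + 59)) = 2432/(-3022 + 51) = 2432/(-2971) = 2432*(-1/2971) = -2432/2971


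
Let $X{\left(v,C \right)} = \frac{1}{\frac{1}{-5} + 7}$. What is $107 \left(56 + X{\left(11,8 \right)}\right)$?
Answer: $\frac{204263}{34} \approx 6007.7$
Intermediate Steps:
$X{\left(v,C \right)} = \frac{5}{34}$ ($X{\left(v,C \right)} = \frac{1}{- \frac{1}{5} + 7} = \frac{1}{\frac{34}{5}} = \frac{5}{34}$)
$107 \left(56 + X{\left(11,8 \right)}\right) = 107 \left(56 + \frac{5}{34}\right) = 107 \cdot \frac{1909}{34} = \frac{204263}{34}$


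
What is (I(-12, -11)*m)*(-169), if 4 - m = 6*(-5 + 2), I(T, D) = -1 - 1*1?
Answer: 7436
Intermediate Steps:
I(T, D) = -2 (I(T, D) = -1 - 1 = -2)
m = 22 (m = 4 - 6*(-5 + 2) = 4 - 6*(-3) = 4 - 1*(-18) = 4 + 18 = 22)
(I(-12, -11)*m)*(-169) = -2*22*(-169) = -44*(-169) = 7436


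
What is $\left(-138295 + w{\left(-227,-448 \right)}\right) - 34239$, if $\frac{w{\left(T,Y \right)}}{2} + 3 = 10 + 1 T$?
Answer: $-172974$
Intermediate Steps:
$w{\left(T,Y \right)} = 14 + 2 T$ ($w{\left(T,Y \right)} = -6 + 2 \left(10 + 1 T\right) = -6 + 2 \left(10 + T\right) = -6 + \left(20 + 2 T\right) = 14 + 2 T$)
$\left(-138295 + w{\left(-227,-448 \right)}\right) - 34239 = \left(-138295 + \left(14 + 2 \left(-227\right)\right)\right) - 34239 = \left(-138295 + \left(14 - 454\right)\right) - 34239 = \left(-138295 - 440\right) - 34239 = -138735 - 34239 = -172974$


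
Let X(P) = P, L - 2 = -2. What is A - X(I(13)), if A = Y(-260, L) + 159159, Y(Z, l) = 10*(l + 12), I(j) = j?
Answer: 159266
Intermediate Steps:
L = 0 (L = 2 - 2 = 0)
Y(Z, l) = 120 + 10*l (Y(Z, l) = 10*(12 + l) = 120 + 10*l)
A = 159279 (A = (120 + 10*0) + 159159 = (120 + 0) + 159159 = 120 + 159159 = 159279)
A - X(I(13)) = 159279 - 1*13 = 159279 - 13 = 159266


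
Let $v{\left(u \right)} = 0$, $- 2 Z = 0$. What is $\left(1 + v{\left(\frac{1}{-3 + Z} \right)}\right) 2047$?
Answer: $2047$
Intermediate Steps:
$Z = 0$ ($Z = \left(- \frac{1}{2}\right) 0 = 0$)
$\left(1 + v{\left(\frac{1}{-3 + Z} \right)}\right) 2047 = \left(1 + 0\right) 2047 = 1 \cdot 2047 = 2047$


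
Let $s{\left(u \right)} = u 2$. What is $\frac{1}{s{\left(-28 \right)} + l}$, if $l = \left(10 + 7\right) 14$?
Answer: $\frac{1}{182} \approx 0.0054945$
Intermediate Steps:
$l = 238$ ($l = 17 \cdot 14 = 238$)
$s{\left(u \right)} = 2 u$
$\frac{1}{s{\left(-28 \right)} + l} = \frac{1}{2 \left(-28\right) + 238} = \frac{1}{-56 + 238} = \frac{1}{182}$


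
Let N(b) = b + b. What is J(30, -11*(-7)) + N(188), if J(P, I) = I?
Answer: 453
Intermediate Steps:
N(b) = 2*b
J(30, -11*(-7)) + N(188) = -11*(-7) + 2*188 = 77 + 376 = 453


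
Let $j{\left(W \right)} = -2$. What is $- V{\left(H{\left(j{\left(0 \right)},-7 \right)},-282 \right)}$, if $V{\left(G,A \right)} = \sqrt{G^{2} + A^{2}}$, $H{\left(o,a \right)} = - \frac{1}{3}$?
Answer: $- \frac{\sqrt{715717}}{3} \approx -282.0$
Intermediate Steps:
$H{\left(o,a \right)} = - \frac{1}{3}$ ($H{\left(o,a \right)} = \left(-1\right) \frac{1}{3} = - \frac{1}{3}$)
$V{\left(G,A \right)} = \sqrt{A^{2} + G^{2}}$
$- V{\left(H{\left(j{\left(0 \right)},-7 \right)},-282 \right)} = - \sqrt{\left(-282\right)^{2} + \left(- \frac{1}{3}\right)^{2}} = - \sqrt{79524 + \frac{1}{9}} = - \sqrt{\frac{715717}{9}} = - \frac{\sqrt{715717}}{3}$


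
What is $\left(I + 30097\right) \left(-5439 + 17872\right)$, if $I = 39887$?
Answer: $870111072$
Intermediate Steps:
$\left(I + 30097\right) \left(-5439 + 17872\right) = \left(39887 + 30097\right) \left(-5439 + 17872\right) = 69984 \cdot 12433 = 870111072$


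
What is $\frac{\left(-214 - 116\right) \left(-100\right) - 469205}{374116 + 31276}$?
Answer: $- \frac{436205}{405392} \approx -1.076$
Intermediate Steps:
$\frac{\left(-214 - 116\right) \left(-100\right) - 469205}{374116 + 31276} = \frac{\left(-330\right) \left(-100\right) - 469205}{405392} = \left(33000 - 469205\right) \frac{1}{405392} = \left(-436205\right) \frac{1}{405392} = - \frac{436205}{405392}$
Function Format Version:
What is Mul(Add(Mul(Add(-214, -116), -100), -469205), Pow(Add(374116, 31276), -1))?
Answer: Rational(-436205, 405392) ≈ -1.0760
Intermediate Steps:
Mul(Add(Mul(Add(-214, -116), -100), -469205), Pow(Add(374116, 31276), -1)) = Mul(Add(Mul(-330, -100), -469205), Pow(405392, -1)) = Mul(Add(33000, -469205), Rational(1, 405392)) = Mul(-436205, Rational(1, 405392)) = Rational(-436205, 405392)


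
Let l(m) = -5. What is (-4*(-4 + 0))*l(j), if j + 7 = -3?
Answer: -80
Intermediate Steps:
j = -10 (j = -7 - 3 = -10)
(-4*(-4 + 0))*l(j) = -4*(-4 + 0)*(-5) = -4*(-4)*(-5) = 16*(-5) = -80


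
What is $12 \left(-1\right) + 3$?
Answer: $-9$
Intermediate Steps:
$12 \left(-1\right) + 3 = -12 + 3 = -9$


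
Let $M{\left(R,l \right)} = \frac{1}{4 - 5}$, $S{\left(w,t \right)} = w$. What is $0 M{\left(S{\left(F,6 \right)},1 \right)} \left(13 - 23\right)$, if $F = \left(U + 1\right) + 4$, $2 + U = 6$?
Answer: $0$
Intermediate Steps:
$U = 4$ ($U = -2 + 6 = 4$)
$F = 9$ ($F = \left(4 + 1\right) + 4 = 5 + 4 = 9$)
$M{\left(R,l \right)} = -1$ ($M{\left(R,l \right)} = \frac{1}{-1} = -1$)
$0 M{\left(S{\left(F,6 \right)},1 \right)} \left(13 - 23\right) = 0 \left(-1\right) \left(13 - 23\right) = 0 \left(13 - 23\right) = 0 \left(-10\right) = 0$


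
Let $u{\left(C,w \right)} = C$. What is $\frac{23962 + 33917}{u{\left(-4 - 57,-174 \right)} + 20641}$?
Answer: $\frac{19293}{6860} \approx 2.8124$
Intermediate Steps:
$\frac{23962 + 33917}{u{\left(-4 - 57,-174 \right)} + 20641} = \frac{23962 + 33917}{\left(-4 - 57\right) + 20641} = \frac{57879}{\left(-4 - 57\right) + 20641} = \frac{57879}{-61 + 20641} = \frac{57879}{20580} = 57879 \cdot \frac{1}{20580} = \frac{19293}{6860}$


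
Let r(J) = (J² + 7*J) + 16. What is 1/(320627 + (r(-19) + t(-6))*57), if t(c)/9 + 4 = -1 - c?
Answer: 1/335048 ≈ 2.9846e-6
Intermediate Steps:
t(c) = -45 - 9*c (t(c) = -36 + 9*(-1 - c) = -36 + (-9 - 9*c) = -45 - 9*c)
r(J) = 16 + J² + 7*J
1/(320627 + (r(-19) + t(-6))*57) = 1/(320627 + ((16 + (-19)² + 7*(-19)) + (-45 - 9*(-6)))*57) = 1/(320627 + ((16 + 361 - 133) + (-45 + 54))*57) = 1/(320627 + (244 + 9)*57) = 1/(320627 + 253*57) = 1/(320627 + 14421) = 1/335048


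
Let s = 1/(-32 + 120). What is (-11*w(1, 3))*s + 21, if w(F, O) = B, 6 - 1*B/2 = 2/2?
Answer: 79/4 ≈ 19.750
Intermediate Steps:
s = 1/88 ≈ 0.011364
B = 10 (B = 12 - 4/2 = 12 - 2*1 = 12 - 2 = 10)
w(F, O) = 10
(-11*w(1, 3))*s + 21 = -11*10*(1/88) + 21 = -110*1/88 + 21 = -5/4 + 21 = 79/4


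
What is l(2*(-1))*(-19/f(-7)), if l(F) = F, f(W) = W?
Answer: -38/7 ≈ -5.4286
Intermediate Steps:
l(2*(-1))*(-19/f(-7)) = (2*(-1))*(-19/(-7)) = -(-38)*(-1)/7 = -2*19/7 = -38/7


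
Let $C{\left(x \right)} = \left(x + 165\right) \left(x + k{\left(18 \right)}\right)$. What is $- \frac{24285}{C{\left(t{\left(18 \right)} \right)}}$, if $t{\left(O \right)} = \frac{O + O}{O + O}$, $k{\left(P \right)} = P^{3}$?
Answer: $- \frac{24285}{968278} \approx -0.025081$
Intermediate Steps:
$t{\left(O \right)} = 1$ ($t{\left(O \right)} = \frac{2 O}{2 O} = 2 O \frac{1}{2 O} = 1$)
$C{\left(x \right)} = \left(165 + x\right) \left(5832 + x\right)$ ($C{\left(x \right)} = \left(x + 165\right) \left(x + 18^{3}\right) = \left(165 + x\right) \left(x + 5832\right) = \left(165 + x\right) \left(5832 + x\right)$)
$- \frac{24285}{C{\left(t{\left(18 \right)} \right)}} = - \frac{24285}{962280 + 1^{2} + 5997 \cdot 1} = - \frac{24285}{962280 + 1 + 5997} = - \frac{24285}{968278}$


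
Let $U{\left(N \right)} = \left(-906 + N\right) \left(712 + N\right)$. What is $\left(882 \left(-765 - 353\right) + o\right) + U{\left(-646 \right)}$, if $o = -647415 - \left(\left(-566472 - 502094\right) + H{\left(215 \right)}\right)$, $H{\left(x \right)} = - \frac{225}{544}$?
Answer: $- \frac{363041983}{544} \approx -6.6736 \cdot 10^{5}$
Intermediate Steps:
$H{\left(x \right)} = - \frac{225}{544}$ ($H{\left(x \right)} = \left(-225\right) \frac{1}{544} = - \frac{225}{544}$)
$o = \frac{229106369}{544}$ ($o = -647415 - \left(\left(-566472 - 502094\right) - \frac{225}{544}\right) = -647415 - \left(-1068566 - \frac{225}{544}\right) = -647415 - - \frac{581300129}{544} = -647415 + \frac{581300129}{544} = \frac{229106369}{544} \approx 4.2115 \cdot 10^{5}$)
$\left(882 \left(-765 - 353\right) + o\right) + U{\left(-646 \right)} = \left(882 \left(-765 - 353\right) + \frac{229106369}{544}\right) - \left(519748 - 417316\right) = \left(882 \left(-1118\right) + \frac{229106369}{544}\right) + \left(-645072 + 417316 + 125324\right) = \left(-986076 + \frac{229106369}{544}\right) - 102432 = - \frac{307318975}{544} - 102432 = - \frac{363041983}{544}$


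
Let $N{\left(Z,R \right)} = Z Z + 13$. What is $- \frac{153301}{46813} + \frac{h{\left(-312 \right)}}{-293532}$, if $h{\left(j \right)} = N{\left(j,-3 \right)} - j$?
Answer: $- \frac{49570928029}{13741113516} \approx -3.6075$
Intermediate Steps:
$N{\left(Z,R \right)} = 13 + Z^{2}$ ($N{\left(Z,R \right)} = Z^{2} + 13 = 13 + Z^{2}$)
$h{\left(j \right)} = 13 + j^{2} - j$ ($h{\left(j \right)} = \left(13 + j^{2}\right) - j = 13 + j^{2} - j$)
$- \frac{153301}{46813} + \frac{h{\left(-312 \right)}}{-293532} = - \frac{153301}{46813} + \frac{13 + \left(-312\right)^{2} - -312}{-293532} = \left(-153301\right) \frac{1}{46813} + \left(13 + 97344 + 312\right) \left(- \frac{1}{293532}\right) = - \frac{153301}{46813} + 97669 \left(- \frac{1}{293532}\right) = - \frac{153301}{46813} - \frac{97669}{293532} = - \frac{49570928029}{13741113516}$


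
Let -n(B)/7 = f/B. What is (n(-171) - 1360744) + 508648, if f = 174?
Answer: -48569066/57 ≈ -8.5209e+5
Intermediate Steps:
n(B) = -1218/B
(n(-171) - 1360744) + 508648 = (-1218/(-171) - 1360744) + 508648 = (-1218*(-1/171) - 1360744) + 508648 = (406/57 - 1360744) + 508648 = -77562002/57 + 508648 = -48569066/57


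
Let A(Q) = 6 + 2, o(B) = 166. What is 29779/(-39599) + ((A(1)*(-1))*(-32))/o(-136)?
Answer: 2597015/3286717 ≈ 0.79015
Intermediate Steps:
A(Q) = 8
29779/(-39599) + ((A(1)*(-1))*(-32))/o(-136) = 29779/(-39599) + ((8*(-1))*(-32))/166 = 29779*(-1/39599) - 8*(-32)*(1/166) = -29779/39599 + 256*(1/166) = -29779/39599 + 128/83 = 2597015/3286717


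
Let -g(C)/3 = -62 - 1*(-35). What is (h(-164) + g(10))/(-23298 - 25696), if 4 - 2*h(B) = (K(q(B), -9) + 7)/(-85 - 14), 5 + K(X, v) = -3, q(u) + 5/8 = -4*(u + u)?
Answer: -16433/9700812 ≈ -0.0016940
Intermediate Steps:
q(u) = -5/8 - 8*u (q(u) = -5/8 - 4*(u + u) = -5/8 - 8*u)
K(X, v) = -8 (K(X, v) = -5 - 3 = -8)
g(C) = 81 (g(C) = -3*(-62 - 1*(-35)) = -3*(-62 + 35) = -3*(-27) = 81)
h(B) = 395/198 (h(B) = 2 - (-8 + 7)/(2*(-85 - 14)) = 2 - (-1)/(2*(-99)) = 2 - (-1)*(-1)/(2*99) = 2 - ½*1/99 = 2 - 1/198 = 395/198)
(h(-164) + g(10))/(-23298 - 25696) = (395/198 + 81)/(-23298 - 25696) = (16433/198)/(-48994) = (16433/198)*(-1/48994) = -16433/9700812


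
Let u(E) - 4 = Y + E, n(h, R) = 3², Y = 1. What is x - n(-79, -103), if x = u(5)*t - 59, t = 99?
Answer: 922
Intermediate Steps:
n(h, R) = 9
u(E) = 5 + E (u(E) = 4 + (1 + E) = 5 + E)
x = 931 (x = (5 + 5)*99 - 59 = 10*99 - 59 = 990 - 59 = 931)
x - n(-79, -103) = 931 - 1*9 = 931 - 9 = 922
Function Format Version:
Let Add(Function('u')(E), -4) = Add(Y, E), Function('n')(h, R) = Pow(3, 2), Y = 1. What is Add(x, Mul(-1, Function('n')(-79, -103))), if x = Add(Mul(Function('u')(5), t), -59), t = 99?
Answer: 922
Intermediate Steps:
Function('n')(h, R) = 9
Function('u')(E) = Add(5, E) (Function('u')(E) = Add(4, Add(1, E)) = Add(5, E))
x = 931 (x = Add(Mul(Add(5, 5), 99), -59) = Add(Mul(10, 99), -59) = Add(990, -59) = 931)
Add(x, Mul(-1, Function('n')(-79, -103))) = Add(931, Mul(-1, 9)) = Add(931, -9) = 922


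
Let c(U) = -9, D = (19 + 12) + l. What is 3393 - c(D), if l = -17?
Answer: 3402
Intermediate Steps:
D = 14 (D = (19 + 12) - 17 = 31 - 17 = 14)
3393 - c(D) = 3393 - 1*(-9) = 3393 + 9 = 3402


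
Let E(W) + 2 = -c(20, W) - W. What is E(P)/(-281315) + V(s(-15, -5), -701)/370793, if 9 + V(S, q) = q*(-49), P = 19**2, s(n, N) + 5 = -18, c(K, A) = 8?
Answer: 9797921303/104309632795 ≈ 0.093931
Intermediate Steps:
s(n, N) = -23 (s(n, N) = -5 - 18 = -23)
P = 361
V(S, q) = -9 - 49*q (V(S, q) = -9 + q*(-49) = -9 - 49*q)
E(W) = -10 - W (E(W) = -2 + (-1*8 - W) = -2 + (-8 - W) = -10 - W)
E(P)/(-281315) + V(s(-15, -5), -701)/370793 = (-10 - 1*361)/(-281315) + (-9 - 49*(-701))/370793 = (-10 - 361)*(-1/281315) + (-9 + 34349)*(1/370793) = -371*(-1/281315) + 34340*(1/370793) = 371/281315 + 34340/370793 = 9797921303/104309632795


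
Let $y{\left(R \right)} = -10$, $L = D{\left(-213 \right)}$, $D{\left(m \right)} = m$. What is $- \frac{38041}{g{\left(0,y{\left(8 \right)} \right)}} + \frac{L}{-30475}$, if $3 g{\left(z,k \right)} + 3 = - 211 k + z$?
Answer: $- \frac{3477449634}{64210825} \approx -54.157$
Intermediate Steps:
$L = -213$
$g{\left(z,k \right)} = -1 - \frac{211 k}{3} + \frac{z}{3}$ ($g{\left(z,k \right)} = -1 + \frac{- 211 k + z}{3} = -1 + \frac{z - 211 k}{3} = -1 - \left(- \frac{z}{3} + \frac{211 k}{3}\right) = -1 - \frac{211 k}{3} + \frac{z}{3}$)
$- \frac{38041}{g{\left(0,y{\left(8 \right)} \right)}} + \frac{L}{-30475} = - \frac{38041}{-1 - - \frac{2110}{3} + \frac{1}{3} \cdot 0} - \frac{213}{-30475} = - \frac{38041}{-1 + \frac{2110}{3} + 0} - - \frac{213}{30475} = - \frac{38041}{\frac{2107}{3}} + \frac{213}{30475} = \left(-38041\right) \frac{3}{2107} + \frac{213}{30475} = - \frac{114123}{2107} + \frac{213}{30475} = - \frac{3477449634}{64210825}$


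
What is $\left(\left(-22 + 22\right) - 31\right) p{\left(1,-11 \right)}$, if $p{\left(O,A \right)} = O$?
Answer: $-31$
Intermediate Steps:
$\left(\left(-22 + 22\right) - 31\right) p{\left(1,-11 \right)} = \left(\left(-22 + 22\right) - 31\right) 1 = \left(0 - 31\right) 1 = \left(-31\right) 1 = -31$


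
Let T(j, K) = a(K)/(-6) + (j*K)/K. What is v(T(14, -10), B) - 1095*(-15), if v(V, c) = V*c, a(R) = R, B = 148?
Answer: 56231/3 ≈ 18744.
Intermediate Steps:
T(j, K) = j - K/6 (T(j, K) = K/(-6) + (j*K)/K = K*(-1/6) + (K*j)/K = -K/6 + j = j - K/6)
v(T(14, -10), B) - 1095*(-15) = (14 - 1/6*(-10))*148 - 1095*(-15) = (14 + 5/3)*148 - 1*(-16425) = (47/3)*148 + 16425 = 6956/3 + 16425 = 56231/3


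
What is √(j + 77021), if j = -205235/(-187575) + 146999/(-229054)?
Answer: √5687185134134334702321030/8592960810 ≈ 277.53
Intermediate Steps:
j = 3887312053/8592960810 (j = -205235*(-1/187575) + 146999*(-1/229054) = 41047/37515 - 146999/229054 = 3887312053/8592960810 ≈ 0.45238)
√(j + 77021) = √(3887312053/8592960810 + 77021) = √(661842321859063/8592960810) = √5687185134134334702321030/8592960810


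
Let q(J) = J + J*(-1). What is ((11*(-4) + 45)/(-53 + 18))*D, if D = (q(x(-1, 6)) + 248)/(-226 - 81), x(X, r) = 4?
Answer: 248/10745 ≈ 0.023080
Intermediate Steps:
q(J) = 0 (q(J) = J - J = 0)
D = -248/307 (D = (0 + 248)/(-226 - 81) = 248/(-307) = 248*(-1/307) = -248/307 ≈ -0.80782)
((11*(-4) + 45)/(-53 + 18))*D = ((11*(-4) + 45)/(-53 + 18))*(-248/307) = ((-44 + 45)/(-35))*(-248/307) = (1*(-1/35))*(-248/307) = -1/35*(-248/307) = 248/10745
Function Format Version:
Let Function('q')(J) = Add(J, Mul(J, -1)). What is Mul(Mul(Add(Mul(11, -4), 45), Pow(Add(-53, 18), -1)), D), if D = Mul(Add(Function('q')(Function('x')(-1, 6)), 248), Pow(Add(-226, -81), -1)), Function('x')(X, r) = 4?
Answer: Rational(248, 10745) ≈ 0.023080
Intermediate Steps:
Function('q')(J) = 0 (Function('q')(J) = Add(J, Mul(-1, J)) = 0)
D = Rational(-248, 307) (D = Mul(Add(0, 248), Pow(Add(-226, -81), -1)) = Mul(248, Pow(-307, -1)) = Mul(248, Rational(-1, 307)) = Rational(-248, 307) ≈ -0.80782)
Mul(Mul(Add(Mul(11, -4), 45), Pow(Add(-53, 18), -1)), D) = Mul(Mul(Add(Mul(11, -4), 45), Pow(Add(-53, 18), -1)), Rational(-248, 307)) = Mul(Mul(Add(-44, 45), Pow(-35, -1)), Rational(-248, 307)) = Mul(Mul(1, Rational(-1, 35)), Rational(-248, 307)) = Mul(Rational(-1, 35), Rational(-248, 307)) = Rational(248, 10745)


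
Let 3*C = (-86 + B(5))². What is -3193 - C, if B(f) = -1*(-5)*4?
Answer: -4645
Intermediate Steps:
B(f) = 20 (B(f) = 5*4 = 20)
C = 1452 (C = (-86 + 20)²/3 = (⅓)*(-66)² = (⅓)*4356 = 1452)
-3193 - C = -3193 - 1*1452 = -3193 - 1452 = -4645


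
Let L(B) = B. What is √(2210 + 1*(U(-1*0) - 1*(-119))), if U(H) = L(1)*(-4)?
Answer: 5*√93 ≈ 48.218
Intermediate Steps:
U(H) = -4 (U(H) = 1*(-4) = -4)
√(2210 + 1*(U(-1*0) - 1*(-119))) = √(2210 + 1*(-4 - 1*(-119))) = √(2210 + 1*(-4 + 119)) = √(2210 + 1*115) = √(2210 + 115) = √2325 = 5*√93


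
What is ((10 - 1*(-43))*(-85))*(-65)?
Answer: 292825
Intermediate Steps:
((10 - 1*(-43))*(-85))*(-65) = ((10 + 43)*(-85))*(-65) = (53*(-85))*(-65) = -4505*(-65) = 292825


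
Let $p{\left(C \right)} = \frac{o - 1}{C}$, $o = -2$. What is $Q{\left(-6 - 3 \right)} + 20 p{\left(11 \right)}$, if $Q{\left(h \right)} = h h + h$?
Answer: $\frac{732}{11} \approx 66.545$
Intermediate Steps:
$p{\left(C \right)} = - \frac{3}{C}$ ($p{\left(C \right)} = \frac{-2 - 1}{C} = - \frac{3}{C}$)
$Q{\left(h \right)} = h + h^{2}$ ($Q{\left(h \right)} = h^{2} + h = h + h^{2}$)
$Q{\left(-6 - 3 \right)} + 20 p{\left(11 \right)} = \left(-6 - 3\right) \left(1 - 9\right) + 20 \left(- \frac{3}{11}\right) = \left(-6 - 3\right) \left(1 - 9\right) + 20 \left(\left(-3\right) \frac{1}{11}\right) = - 9 \left(1 - 9\right) + 20 \left(- \frac{3}{11}\right) = \left(-9\right) \left(-8\right) - \frac{60}{11} = 72 - \frac{60}{11} = \frac{732}{11}$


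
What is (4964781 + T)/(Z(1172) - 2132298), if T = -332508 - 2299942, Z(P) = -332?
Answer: -2332331/2132630 ≈ -1.0936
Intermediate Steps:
T = -2632450
(4964781 + T)/(Z(1172) - 2132298) = (4964781 - 2632450)/(-332 - 2132298) = 2332331/(-2132630) = 2332331*(-1/2132630) = -2332331/2132630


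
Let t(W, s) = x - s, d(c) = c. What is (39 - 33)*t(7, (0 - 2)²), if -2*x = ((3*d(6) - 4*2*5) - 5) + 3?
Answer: 48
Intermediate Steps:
x = 12 (x = -(((3*6 - 4*2*5) - 5) + 3)/2 = -(((18 - 8*5) - 5) + 3)/2 = -(((18 - 40) - 5) + 3)/2 = -((-22 - 5) + 3)/2 = -(-27 + 3)/2 = -½*(-24) = 12)
t(W, s) = 12 - s
(39 - 33)*t(7, (0 - 2)²) = (39 - 33)*(12 - (0 - 2)²) = 6*(12 - 1*(-2)²) = 6*(12 - 1*4) = 6*(12 - 4) = 6*8 = 48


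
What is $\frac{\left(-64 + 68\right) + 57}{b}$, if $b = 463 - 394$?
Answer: $\frac{61}{69} \approx 0.88406$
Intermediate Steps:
$b = 69$
$\frac{\left(-64 + 68\right) + 57}{b} = \frac{\left(-64 + 68\right) + 57}{69} = \left(4 + 57\right) \frac{1}{69} = 61 \cdot \frac{1}{69} = \frac{61}{69}$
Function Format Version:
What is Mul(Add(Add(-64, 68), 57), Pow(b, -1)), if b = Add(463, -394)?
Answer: Rational(61, 69) ≈ 0.88406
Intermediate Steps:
b = 69
Mul(Add(Add(-64, 68), 57), Pow(b, -1)) = Mul(Add(Add(-64, 68), 57), Pow(69, -1)) = Mul(Add(4, 57), Rational(1, 69)) = Mul(61, Rational(1, 69)) = Rational(61, 69)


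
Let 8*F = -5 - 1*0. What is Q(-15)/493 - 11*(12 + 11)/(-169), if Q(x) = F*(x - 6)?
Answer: 1015577/666536 ≈ 1.5237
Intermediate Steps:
F = -5/8 (F = (-5 - 1*0)/8 = (-5 + 0)/8 = (⅛)*(-5) = -5/8 ≈ -0.62500)
Q(x) = 15/4 - 5*x/8 (Q(x) = -5*(x - 6)/8 = -5*(-6 + x)/8 = 15/4 - 5*x/8)
Q(-15)/493 - 11*(12 + 11)/(-169) = (15/4 - 5/8*(-15))/493 - 11*(12 + 11)/(-169) = (15/4 + 75/8)*(1/493) - 11*23*(-1/169) = (105/8)*(1/493) - 253*(-1/169) = 105/3944 + 253/169 = 1015577/666536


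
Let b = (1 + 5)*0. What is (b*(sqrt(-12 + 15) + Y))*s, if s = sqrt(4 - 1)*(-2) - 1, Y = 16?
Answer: 0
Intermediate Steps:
b = 0 (b = 6*0 = 0)
s = -1 - 2*sqrt(3) (s = sqrt(3)*(-2) - 1 = -2*sqrt(3) - 1 = -1 - 2*sqrt(3) ≈ -4.4641)
(b*(sqrt(-12 + 15) + Y))*s = (0*(sqrt(-12 + 15) + 16))*(-1 - 2*sqrt(3)) = (0*(sqrt(3) + 16))*(-1 - 2*sqrt(3)) = (0*(16 + sqrt(3)))*(-1 - 2*sqrt(3)) = 0*(-1 - 2*sqrt(3)) = 0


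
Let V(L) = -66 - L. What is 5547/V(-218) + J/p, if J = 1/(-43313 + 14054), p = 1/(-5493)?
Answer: 54378203/1482456 ≈ 36.681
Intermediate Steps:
p = -1/5493 ≈ -0.00018205
J = -1/29259 (J = 1/(-29259) = -1/29259 ≈ -3.4178e-5)
5547/V(-218) + J/p = 5547/(-66 - 1*(-218)) - 1/(29259*(-1/5493)) = 5547/(-66 + 218) - 1/29259*(-5493) = 5547/152 + 1831/9753 = 54378203/1482456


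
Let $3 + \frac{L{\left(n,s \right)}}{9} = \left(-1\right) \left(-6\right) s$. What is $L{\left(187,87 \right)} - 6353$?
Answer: $-1682$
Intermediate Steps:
$L{\left(n,s \right)} = -27 + 54 s$ ($L{\left(n,s \right)} = -27 + 9 \left(-1\right) \left(-6\right) s = -27 + 9 \cdot 6 s = -27 + 54 s$)
$L{\left(187,87 \right)} - 6353 = \left(-27 + 54 \cdot 87\right) - 6353 = \left(-27 + 4698\right) - 6353 = 4671 - 6353 = -1682$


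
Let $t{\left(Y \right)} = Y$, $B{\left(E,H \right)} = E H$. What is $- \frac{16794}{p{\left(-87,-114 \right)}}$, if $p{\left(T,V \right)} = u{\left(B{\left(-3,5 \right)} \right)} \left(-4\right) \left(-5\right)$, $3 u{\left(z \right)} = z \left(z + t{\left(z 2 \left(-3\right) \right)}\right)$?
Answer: $\frac{2799}{1250} \approx 2.2392$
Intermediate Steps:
$u{\left(z \right)} = - \frac{5 z^{2}}{3}$ ($u{\left(z \right)} = \frac{z \left(z + z 2 \left(-3\right)\right)}{3} = \frac{z \left(z + 2 z \left(-3\right)\right)}{3} = \frac{z \left(z - 6 z\right)}{3} = \frac{z \left(- 5 z\right)}{3} = \frac{\left(-5\right) z^{2}}{3} = - \frac{5 z^{2}}{3}$)
$p{\left(T,V \right)} = -7500$ ($p{\left(T,V \right)} = - \frac{5 \left(\left(-3\right) 5\right)^{2}}{3} \left(-4\right) \left(-5\right) = - \frac{5 \left(-15\right)^{2}}{3} \left(-4\right) \left(-5\right) = \left(- \frac{5}{3}\right) 225 \left(-4\right) \left(-5\right) = \left(-375\right) \left(-4\right) \left(-5\right) = 1500 \left(-5\right) = -7500$)
$- \frac{16794}{p{\left(-87,-114 \right)}} = - \frac{16794}{-7500} = \left(-16794\right) \left(- \frac{1}{7500}\right) = \frac{2799}{1250}$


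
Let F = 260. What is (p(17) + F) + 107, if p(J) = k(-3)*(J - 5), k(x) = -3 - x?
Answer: 367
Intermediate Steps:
p(J) = 0 (p(J) = (-3 - 1*(-3))*(J - 5) = (-3 + 3)*(-5 + J) = 0*(-5 + J) = 0)
(p(17) + F) + 107 = (0 + 260) + 107 = 260 + 107 = 367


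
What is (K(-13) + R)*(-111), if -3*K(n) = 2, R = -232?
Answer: 25826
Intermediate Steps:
K(n) = -⅔ (K(n) = -⅓*2 = -⅔)
(K(-13) + R)*(-111) = (-⅔ - 232)*(-111) = -698/3*(-111) = 25826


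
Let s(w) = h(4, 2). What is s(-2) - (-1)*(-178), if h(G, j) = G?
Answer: -174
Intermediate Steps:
s(w) = 4
s(-2) - (-1)*(-178) = 4 - (-1)*(-178) = 4 - 1*178 = 4 - 178 = -174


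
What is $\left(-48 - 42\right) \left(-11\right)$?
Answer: $990$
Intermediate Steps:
$\left(-48 - 42\right) \left(-11\right) = \left(-90\right) \left(-11\right) = 990$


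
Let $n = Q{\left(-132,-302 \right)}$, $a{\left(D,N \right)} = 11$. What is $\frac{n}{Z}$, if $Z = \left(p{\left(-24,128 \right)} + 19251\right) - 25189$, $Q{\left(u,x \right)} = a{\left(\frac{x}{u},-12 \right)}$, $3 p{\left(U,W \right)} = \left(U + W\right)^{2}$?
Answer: $- \frac{33}{6998} \approx -0.0047156$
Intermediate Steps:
$p{\left(U,W \right)} = \frac{\left(U + W\right)^{2}}{3}$
$Q{\left(u,x \right)} = 11$
$n = 11$
$Z = - \frac{6998}{3}$ ($Z = \left(\frac{\left(-24 + 128\right)^{2}}{3} + 19251\right) - 25189 = \left(\frac{104^{2}}{3} + 19251\right) - 25189 = \left(\frac{1}{3} \cdot 10816 + 19251\right) - 25189 = \left(\frac{10816}{3} + 19251\right) - 25189 = \frac{68569}{3} - 25189 = - \frac{6998}{3} \approx -2332.7$)
$\frac{n}{Z} = \frac{11}{- \frac{6998}{3}} = 11 \left(- \frac{3}{6998}\right) = - \frac{33}{6998}$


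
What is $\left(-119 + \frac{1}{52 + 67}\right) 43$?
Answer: $- \frac{608880}{119} \approx -5116.6$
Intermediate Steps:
$\left(-119 + \frac{1}{52 + 67}\right) 43 = \left(-119 + \frac{1}{119}\right) 43 = \left(- \frac{14160}{119}\right) 43 = - \frac{608880}{119}$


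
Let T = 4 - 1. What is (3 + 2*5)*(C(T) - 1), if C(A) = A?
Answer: 26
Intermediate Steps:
T = 3
(3 + 2*5)*(C(T) - 1) = (3 + 2*5)*(3 - 1) = (3 + 10)*2 = 13*2 = 26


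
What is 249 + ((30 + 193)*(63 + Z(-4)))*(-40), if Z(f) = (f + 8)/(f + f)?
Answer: -557251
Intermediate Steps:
Z(f) = (8 + f)/(2*f) (Z(f) = (8 + f)/((2*f)) = (8 + f)*(1/(2*f)) = (8 + f)/(2*f))
249 + ((30 + 193)*(63 + Z(-4)))*(-40) = 249 + ((30 + 193)*(63 + (1/2)*(8 - 4)/(-4)))*(-40) = 249 + (223*(63 + (1/2)*(-1/4)*4))*(-40) = 249 + (223*(63 - 1/2))*(-40) = 249 + (223*(125/2))*(-40) = 249 + (27875/2)*(-40) = 249 - 557500 = -557251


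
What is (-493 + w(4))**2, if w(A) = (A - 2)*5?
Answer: 233289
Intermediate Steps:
w(A) = -10 + 5*A (w(A) = (-2 + A)*5 = -10 + 5*A)
(-493 + w(4))**2 = (-493 + (-10 + 5*4))**2 = (-493 + (-10 + 20))**2 = (-493 + 10)**2 = (-483)**2 = 233289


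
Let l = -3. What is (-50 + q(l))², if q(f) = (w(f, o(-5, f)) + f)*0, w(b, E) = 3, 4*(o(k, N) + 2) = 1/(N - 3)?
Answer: 2500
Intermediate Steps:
o(k, N) = -2 + 1/(4*(-3 + N)) (o(k, N) = -2 + 1/(4*(N - 3)) = -2 + 1/(4*(-3 + N)))
q(f) = 0 (q(f) = (3 + f)*0 = 0)
(-50 + q(l))² = (-50 + 0)² = (-50)² = 2500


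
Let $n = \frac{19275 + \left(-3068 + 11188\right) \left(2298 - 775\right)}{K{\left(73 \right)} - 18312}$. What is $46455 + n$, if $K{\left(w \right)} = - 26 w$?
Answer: $\frac{185293903}{4042} \approx 45842.0$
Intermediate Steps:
$n = - \frac{2477207}{4042}$ ($n = \frac{19275 + \left(-3068 + 11188\right) \left(2298 - 775\right)}{\left(-26\right) 73 - 18312} = \frac{19275 + 8120 \cdot 1523}{-1898 - 18312} = \frac{19275 + 12366760}{-20210} = 12386035 \left(- \frac{1}{20210}\right) = - \frac{2477207}{4042} \approx -612.87$)
$46455 + n = 46455 - \frac{2477207}{4042} = \frac{185293903}{4042}$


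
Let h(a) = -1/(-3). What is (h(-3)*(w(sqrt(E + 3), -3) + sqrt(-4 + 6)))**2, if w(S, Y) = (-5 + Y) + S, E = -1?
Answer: 8 - 32*sqrt(2)/9 ≈ 2.9717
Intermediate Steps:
h(a) = 1/3 (h(a) = -1*(-1/3) = 1/3)
w(S, Y) = -5 + S + Y
(h(-3)*(w(sqrt(E + 3), -3) + sqrt(-4 + 6)))**2 = (((-5 + sqrt(-1 + 3) - 3) + sqrt(-4 + 6))/3)**2 = (((-5 + sqrt(2) - 3) + sqrt(2))/3)**2 = (((-8 + sqrt(2)) + sqrt(2))/3)**2 = ((-8 + 2*sqrt(2))/3)**2 = (-8/3 + 2*sqrt(2)/3)**2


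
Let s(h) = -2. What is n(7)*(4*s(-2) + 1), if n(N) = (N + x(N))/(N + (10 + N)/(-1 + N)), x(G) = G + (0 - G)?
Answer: -294/59 ≈ -4.9830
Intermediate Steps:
x(G) = 0 (x(G) = G - G = 0)
n(N) = N/(N + (10 + N)/(-1 + N)) (n(N) = (N + 0)/(N + (10 + N)/(-1 + N)) = N/(N + (10 + N)/(-1 + N)))
n(7)*(4*s(-2) + 1) = (7*(-1 + 7)/(10 + 7²))*(4*(-2) + 1) = (7*6/(10 + 49))*(-8 + 1) = (7*6/59)*(-7) = (7*(1/59)*6)*(-7) = (42/59)*(-7) = -294/59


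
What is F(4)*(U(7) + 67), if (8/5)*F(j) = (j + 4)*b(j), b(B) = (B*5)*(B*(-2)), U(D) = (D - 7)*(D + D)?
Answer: -53600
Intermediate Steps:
U(D) = 2*D*(-7 + D) (U(D) = (-7 + D)*(2*D) = 2*D*(-7 + D))
b(B) = -10*B² (b(B) = (5*B)*(-2*B) = -10*B²)
F(j) = -25*j²*(4 + j)/4 (F(j) = 5*((j + 4)*(-10*j²))/8 = 5*((4 + j)*(-10*j²))/8 = 5*(-10*j²*(4 + j))/8 = -25*j²*(4 + j)/4)
F(4)*(U(7) + 67) = ((25/4)*4²*(-4 - 1*4))*(2*7*(-7 + 7) + 67) = ((25/4)*16*(-4 - 4))*(2*7*0 + 67) = ((25/4)*16*(-8))*(0 + 67) = -800*67 = -53600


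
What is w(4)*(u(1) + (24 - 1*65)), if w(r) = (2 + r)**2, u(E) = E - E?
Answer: -1476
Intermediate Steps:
u(E) = 0
w(4)*(u(1) + (24 - 1*65)) = (2 + 4)**2*(0 + (24 - 1*65)) = 6**2*(0 + (24 - 65)) = 36*(0 - 41) = 36*(-41) = -1476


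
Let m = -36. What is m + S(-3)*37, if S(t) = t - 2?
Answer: -221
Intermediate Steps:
S(t) = -2 + t
m + S(-3)*37 = -36 + (-2 - 3)*37 = -36 - 5*37 = -36 - 185 = -221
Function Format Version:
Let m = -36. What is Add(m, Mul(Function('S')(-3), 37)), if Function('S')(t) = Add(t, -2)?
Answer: -221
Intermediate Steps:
Function('S')(t) = Add(-2, t)
Add(m, Mul(Function('S')(-3), 37)) = Add(-36, Mul(Add(-2, -3), 37)) = Add(-36, Mul(-5, 37)) = Add(-36, -185) = -221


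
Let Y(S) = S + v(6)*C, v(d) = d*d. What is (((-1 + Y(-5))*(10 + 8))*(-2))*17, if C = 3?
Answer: -62424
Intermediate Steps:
v(d) = d**2
Y(S) = 108 + S (Y(S) = S + 6**2*3 = S + 36*3 = S + 108 = 108 + S)
(((-1 + Y(-5))*(10 + 8))*(-2))*17 = (((-1 + (108 - 5))*(10 + 8))*(-2))*17 = (((-1 + 103)*18)*(-2))*17 = ((102*18)*(-2))*17 = (1836*(-2))*17 = -3672*17 = -62424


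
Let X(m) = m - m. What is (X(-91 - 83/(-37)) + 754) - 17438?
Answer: -16684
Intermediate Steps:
X(m) = 0
(X(-91 - 83/(-37)) + 754) - 17438 = (0 + 754) - 17438 = 754 - 17438 = -16684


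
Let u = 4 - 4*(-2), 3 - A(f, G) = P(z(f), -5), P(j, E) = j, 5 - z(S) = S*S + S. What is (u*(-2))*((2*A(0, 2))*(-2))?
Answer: -192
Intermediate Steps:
z(S) = 5 - S - S² (z(S) = 5 - (S*S + S) = 5 - (S² + S) = 5 - (S + S²) = 5 + (-S - S²) = 5 - S - S²)
A(f, G) = -2 + f + f² (A(f, G) = 3 - (5 - f - f²) = 3 + (-5 + f + f²) = -2 + f + f²)
u = 12 (u = 4 + 8 = 12)
(u*(-2))*((2*A(0, 2))*(-2)) = (12*(-2))*((2*(-2 + 0 + 0²))*(-2)) = -24*2*(-2 + 0 + 0)*(-2) = -24*2*(-2)*(-2) = -(-96)*(-2) = -24*8 = -192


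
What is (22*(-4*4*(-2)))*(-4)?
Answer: -2816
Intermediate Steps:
(22*(-4*4*(-2)))*(-4) = (22*(-16*(-2)))*(-4) = (22*32)*(-4) = 704*(-4) = -2816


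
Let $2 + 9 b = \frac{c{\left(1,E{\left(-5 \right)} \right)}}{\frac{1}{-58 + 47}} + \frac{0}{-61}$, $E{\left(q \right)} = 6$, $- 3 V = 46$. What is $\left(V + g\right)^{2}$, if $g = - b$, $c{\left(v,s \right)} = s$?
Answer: $\frac{4900}{81} \approx 60.494$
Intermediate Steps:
$V = - \frac{46}{3}$ ($V = \left(- \frac{1}{3}\right) 46 = - \frac{46}{3} \approx -15.333$)
$b = - \frac{68}{9}$ ($b = - \frac{2}{9} + \frac{\frac{6}{\frac{1}{-58 + 47}} + \frac{0}{-61}}{9} = - \frac{2}{9} + \frac{\frac{6}{\frac{1}{-11}} + 0 \left(- \frac{1}{61}\right)}{9} = - \frac{2}{9} + \frac{\frac{6}{- \frac{1}{11}} + 0}{9} = - \frac{2}{9} + \frac{6 \left(-11\right) + 0}{9} = - \frac{2}{9} + \frac{-66 + 0}{9} = - \frac{2}{9} + \frac{1}{9} \left(-66\right) = - \frac{2}{9} - \frac{22}{3} = - \frac{68}{9} \approx -7.5556$)
$g = \frac{68}{9}$ ($g = \left(-1\right) \left(- \frac{68}{9}\right) = \frac{68}{9} \approx 7.5556$)
$\left(V + g\right)^{2} = \left(- \frac{46}{3} + \frac{68}{9}\right)^{2} = \left(- \frac{70}{9}\right)^{2} = \frac{4900}{81}$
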